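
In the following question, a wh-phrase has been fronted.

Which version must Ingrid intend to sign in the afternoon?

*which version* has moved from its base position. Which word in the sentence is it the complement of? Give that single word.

Pre-movement form: Ingrid must intend to sign which version in the afternoon.
'which version' is the direct object of 'sign'. Wh-movement fronts it, leaving a gap right after 'sign':
Which version must Ingrid intend to sign ___ in the afternoon?

sign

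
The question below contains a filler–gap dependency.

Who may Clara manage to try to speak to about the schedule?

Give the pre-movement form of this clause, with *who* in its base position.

'who' is the object of the preposition 'to'. Fronting leaves a gap immediately after 'to':
Who may Clara manage to try to speak to ___ about the schedule?

Clara may manage to try to speak to who about the schedule.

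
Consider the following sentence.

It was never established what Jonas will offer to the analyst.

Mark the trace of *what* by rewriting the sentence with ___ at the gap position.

It was never established what Jonas will offer ___ to the analyst.

In situ: Jonas will offer what to the analyst.
'what' is the direct object of 'offer'. The gap is right after 'offer'.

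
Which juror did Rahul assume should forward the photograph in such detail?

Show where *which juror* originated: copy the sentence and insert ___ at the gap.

Pre-movement form: Rahul did assume which juror should forward the photograph in such detail.
'which juror' functions as the subject of the clause embedded under 'assume'. The gap is right after 'assume'.

Which juror did Rahul assume ___ should forward the photograph in such detail?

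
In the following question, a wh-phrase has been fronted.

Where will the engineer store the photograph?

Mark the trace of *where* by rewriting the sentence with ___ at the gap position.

Where will the engineer store the photograph ___?

Before movement: The engineer will store the photograph where.
'where' functions as the locative complement of 'store'. The gap is right after 'photograph'.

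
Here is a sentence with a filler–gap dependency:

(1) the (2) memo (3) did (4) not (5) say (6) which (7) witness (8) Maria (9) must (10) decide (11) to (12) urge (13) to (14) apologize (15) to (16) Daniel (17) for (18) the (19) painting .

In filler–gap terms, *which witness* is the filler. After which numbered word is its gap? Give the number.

12

Before movement: Maria must decide to urge which witness to apologize to Daniel for the painting.
'which witness' functions as the direct object of 'urge'. Wh-movement fronts it, leaving a gap right after 'urge':
The memo did not say which witness Maria must decide to urge ___ to apologize to Daniel for the painting.
'urge' is word 12.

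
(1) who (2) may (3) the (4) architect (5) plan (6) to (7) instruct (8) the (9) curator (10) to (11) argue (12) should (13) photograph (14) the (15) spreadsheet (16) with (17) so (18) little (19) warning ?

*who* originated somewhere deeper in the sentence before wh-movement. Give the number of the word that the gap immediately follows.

In situ: The architect may plan to instruct the curator to argue who should photograph the spreadsheet with so little warning.
The filler 'who' is interpreted as the subject of the clause embedded under 'argue'. Fronting leaves a gap immediately after 'argue':
Who may the architect plan to instruct the curator to argue ___ should photograph the spreadsheet with so little warning?
'argue' is word 11.

11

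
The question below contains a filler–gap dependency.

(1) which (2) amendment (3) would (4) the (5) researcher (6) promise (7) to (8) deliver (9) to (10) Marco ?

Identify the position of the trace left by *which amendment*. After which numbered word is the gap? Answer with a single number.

8

Pre-movement form: The researcher would promise to deliver which amendment to Marco.
The filler 'which amendment' is interpreted as the direct object of 'deliver'. It moves to the left edge, and the trace sits right after 'deliver':
Which amendment would the researcher promise to deliver ___ to Marco?
'deliver' is word 8.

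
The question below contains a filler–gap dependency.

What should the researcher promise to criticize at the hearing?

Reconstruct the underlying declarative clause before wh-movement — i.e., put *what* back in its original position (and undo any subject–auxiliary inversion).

The filler 'what' is interpreted as the direct object of 'criticize'. Wh-movement fronts it, leaving a gap right after 'criticize':
What should the researcher promise to criticize ___ at the hearing?

The researcher should promise to criticize what at the hearing.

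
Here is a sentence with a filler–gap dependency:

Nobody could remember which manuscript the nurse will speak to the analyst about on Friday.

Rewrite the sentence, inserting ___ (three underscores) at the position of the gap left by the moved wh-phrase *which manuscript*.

Pre-movement form: The nurse will speak to the analyst about which manuscript on Friday.
'which manuscript' functions as the object of the preposition 'about'. The gap is right after 'about'.

Nobody could remember which manuscript the nurse will speak to the analyst about ___ on Friday.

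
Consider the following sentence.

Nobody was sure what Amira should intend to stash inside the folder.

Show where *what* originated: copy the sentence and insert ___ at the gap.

Nobody was sure what Amira should intend to stash ___ inside the folder.

Underlying clause: Amira should intend to stash what inside the folder.
'what' is the direct object of 'stash'. The gap is right after 'stash'.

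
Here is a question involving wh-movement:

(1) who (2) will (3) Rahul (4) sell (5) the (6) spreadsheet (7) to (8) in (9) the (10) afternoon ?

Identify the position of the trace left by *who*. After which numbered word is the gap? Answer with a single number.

7

Underlying clause: Rahul will sell the spreadsheet to who in the afternoon.
'who' functions as the object of the preposition 'to' (recipient of 'sell'). Wh-movement fronts it, leaving a gap right after 'to':
Who will Rahul sell the spreadsheet to ___ in the afternoon?
'to' is word 7.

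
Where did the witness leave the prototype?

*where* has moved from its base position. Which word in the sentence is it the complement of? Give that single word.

Underlying clause: The witness did leave the prototype where.
'where' is the locative complement of 'leave'. Fronting leaves a gap immediately after 'prototype':
Where did the witness leave the prototype ___?

leave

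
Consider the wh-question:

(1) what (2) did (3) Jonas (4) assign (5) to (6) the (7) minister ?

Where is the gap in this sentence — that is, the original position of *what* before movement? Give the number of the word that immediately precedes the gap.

4

Before movement: Jonas did assign what to the minister.
'what' is the direct object of 'assign'. It moves to the left edge, and the trace sits right after 'assign':
What did Jonas assign ___ to the minister?
'assign' is word 4.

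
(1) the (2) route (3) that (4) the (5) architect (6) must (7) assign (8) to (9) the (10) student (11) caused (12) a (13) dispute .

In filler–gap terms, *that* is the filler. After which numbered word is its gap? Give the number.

'that' is the direct object of 'assign'. Wh-movement fronts it, leaving a gap right after 'assign':
The route that the architect must assign ___ to the student caused a dispute.
'assign' is word 7.

7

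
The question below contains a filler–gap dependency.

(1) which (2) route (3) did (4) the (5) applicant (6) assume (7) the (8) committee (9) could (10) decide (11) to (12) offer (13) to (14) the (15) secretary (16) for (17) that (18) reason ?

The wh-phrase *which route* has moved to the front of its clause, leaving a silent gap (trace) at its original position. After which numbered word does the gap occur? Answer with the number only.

Before movement: The applicant did assume the committee could decide to offer which route to the secretary for that reason.
'which route' is the direct object of 'offer'. Fronting leaves a gap immediately after 'offer':
Which route did the applicant assume the committee could decide to offer ___ to the secretary for that reason?
'offer' is word 12.

12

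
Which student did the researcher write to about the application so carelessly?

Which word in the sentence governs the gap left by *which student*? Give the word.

to

Pre-movement form: The researcher did write to which student about the application so carelessly.
'which student' functions as the object of the preposition 'to'. Wh-movement fronts it, leaving a gap right after 'to':
Which student did the researcher write to ___ about the application so carelessly?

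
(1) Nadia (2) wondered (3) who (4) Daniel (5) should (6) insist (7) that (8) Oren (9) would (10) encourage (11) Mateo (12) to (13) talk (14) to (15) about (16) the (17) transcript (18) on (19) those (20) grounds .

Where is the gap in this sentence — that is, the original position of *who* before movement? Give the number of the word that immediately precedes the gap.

Pre-movement form: Daniel should insist that Oren would encourage Mateo to talk to who about the transcript on those grounds.
'who' functions as the object of the preposition 'to'. It moves to the left edge, and the trace sits right after 'to':
Nadia wondered who Daniel should insist that Oren would encourage Mateo to talk to ___ about the transcript on those grounds.
'to' is word 14.

14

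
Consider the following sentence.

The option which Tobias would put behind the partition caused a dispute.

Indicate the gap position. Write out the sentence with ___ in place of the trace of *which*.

'which' functions as the direct object of 'put'. The gap is right after 'put'.

The option which Tobias would put ___ behind the partition caused a dispute.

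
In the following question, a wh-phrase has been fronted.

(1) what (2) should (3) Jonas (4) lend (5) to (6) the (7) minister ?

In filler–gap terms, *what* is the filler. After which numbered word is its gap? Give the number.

4

In situ: Jonas should lend what to the minister.
The filler 'what' is interpreted as the direct object of 'lend'. Fronting leaves a gap immediately after 'lend':
What should Jonas lend ___ to the minister?
'lend' is word 4.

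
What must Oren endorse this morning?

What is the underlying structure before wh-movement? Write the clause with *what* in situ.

Oren must endorse what this morning.

'what' is the direct object of 'endorse'. It moves to the left edge, and the trace sits right after 'endorse':
What must Oren endorse ___ this morning?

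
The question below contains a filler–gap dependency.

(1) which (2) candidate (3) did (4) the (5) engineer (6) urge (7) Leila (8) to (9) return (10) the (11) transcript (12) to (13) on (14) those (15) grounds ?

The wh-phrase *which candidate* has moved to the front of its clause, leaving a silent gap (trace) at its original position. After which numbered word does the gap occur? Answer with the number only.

Pre-movement form: The engineer did urge Leila to return the transcript to which candidate on those grounds.
'which candidate' is the object of the preposition 'to' (recipient of 'return'). Fronting leaves a gap immediately after 'to':
Which candidate did the engineer urge Leila to return the transcript to ___ on those grounds?
'to' is word 12.

12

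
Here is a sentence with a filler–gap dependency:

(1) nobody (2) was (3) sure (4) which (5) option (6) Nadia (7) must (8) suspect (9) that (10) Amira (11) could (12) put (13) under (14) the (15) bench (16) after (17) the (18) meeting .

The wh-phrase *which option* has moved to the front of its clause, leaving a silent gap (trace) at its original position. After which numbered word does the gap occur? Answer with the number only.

In situ: Nadia must suspect that Amira could put which option under the bench after the meeting.
The filler 'which option' is interpreted as the direct object of 'put'. Fronting leaves a gap immediately after 'put':
Nobody was sure which option Nadia must suspect that Amira could put ___ under the bench after the meeting.
'put' is word 12.

12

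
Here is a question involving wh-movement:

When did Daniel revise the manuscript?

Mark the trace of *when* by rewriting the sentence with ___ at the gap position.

Before movement: Daniel did revise the manuscript when.
'when' is the temporal adjunct. The gap is right after 'manuscript'.

When did Daniel revise the manuscript ___?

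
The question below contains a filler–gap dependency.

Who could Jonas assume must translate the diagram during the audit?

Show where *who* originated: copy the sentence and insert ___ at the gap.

In situ: Jonas could assume who must translate the diagram during the audit.
'who' is the subject of the clause embedded under 'assume'. The gap is right after 'assume'.

Who could Jonas assume ___ must translate the diagram during the audit?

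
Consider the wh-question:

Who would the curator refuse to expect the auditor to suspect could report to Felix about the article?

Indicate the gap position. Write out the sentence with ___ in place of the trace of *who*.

Underlying clause: The curator would refuse to expect the auditor to suspect who could report to Felix about the article.
The filler 'who' is interpreted as the subject of the clause embedded under 'suspect'. The gap is right after 'suspect'.

Who would the curator refuse to expect the auditor to suspect ___ could report to Felix about the article?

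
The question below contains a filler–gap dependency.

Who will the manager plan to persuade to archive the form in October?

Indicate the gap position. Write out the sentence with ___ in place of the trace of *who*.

Underlying clause: The manager will plan to persuade who to archive the form in October.
'who' functions as the direct object of 'persuade'. The gap is right after 'persuade'.

Who will the manager plan to persuade ___ to archive the form in October?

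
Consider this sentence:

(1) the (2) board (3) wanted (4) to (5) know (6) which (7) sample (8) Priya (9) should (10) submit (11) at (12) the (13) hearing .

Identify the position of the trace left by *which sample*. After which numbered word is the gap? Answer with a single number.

In situ: Priya should submit which sample at the hearing.
The filler 'which sample' is interpreted as the direct object of 'submit'. Wh-movement fronts it, leaving a gap right after 'submit':
The board wanted to know which sample Priya should submit ___ at the hearing.
'submit' is word 10.

10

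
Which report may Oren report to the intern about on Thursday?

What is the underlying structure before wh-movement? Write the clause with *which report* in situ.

'which report' is the object of the preposition 'about'. Fronting leaves a gap immediately after 'about':
Which report may Oren report to the intern about ___ on Thursday?

Oren may report to the intern about which report on Thursday.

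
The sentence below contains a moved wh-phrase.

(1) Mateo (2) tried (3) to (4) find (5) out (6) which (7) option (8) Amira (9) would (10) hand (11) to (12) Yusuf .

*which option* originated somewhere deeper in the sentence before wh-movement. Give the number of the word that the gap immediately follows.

Underlying clause: Amira would hand which option to Yusuf.
'which option' functions as the direct object of 'hand'. Fronting leaves a gap immediately after 'hand':
Mateo tried to find out which option Amira would hand ___ to Yusuf.
'hand' is word 10.

10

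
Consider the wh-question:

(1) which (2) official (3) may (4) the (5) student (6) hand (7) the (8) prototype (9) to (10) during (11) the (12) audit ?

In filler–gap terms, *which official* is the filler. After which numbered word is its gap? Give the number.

9

Underlying clause: The student may hand the prototype to which official during the audit.
'which official' is the object of the preposition 'to' (recipient of 'hand'). Fronting leaves a gap immediately after 'to':
Which official may the student hand the prototype to ___ during the audit?
'to' is word 9.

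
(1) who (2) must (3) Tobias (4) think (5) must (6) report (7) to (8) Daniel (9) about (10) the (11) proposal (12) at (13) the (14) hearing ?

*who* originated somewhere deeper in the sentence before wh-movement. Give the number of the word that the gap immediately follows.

4

Pre-movement form: Tobias must think who must report to Daniel about the proposal at the hearing.
'who' functions as the subject of the clause embedded under 'think'. Wh-movement fronts it, leaving a gap right after 'think':
Who must Tobias think ___ must report to Daniel about the proposal at the hearing?
'think' is word 4.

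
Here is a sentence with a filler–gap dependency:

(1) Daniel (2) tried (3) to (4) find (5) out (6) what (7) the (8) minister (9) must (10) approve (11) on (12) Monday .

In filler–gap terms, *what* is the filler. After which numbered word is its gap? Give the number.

Before movement: The minister must approve what on Monday.
'what' functions as the direct object of 'approve'. Fronting leaves a gap immediately after 'approve':
Daniel tried to find out what the minister must approve ___ on Monday.
'approve' is word 10.

10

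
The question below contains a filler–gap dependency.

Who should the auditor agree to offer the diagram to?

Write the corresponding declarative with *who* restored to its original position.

The auditor should agree to offer the diagram to who.

The filler 'who' is interpreted as the object of the preposition 'to' (recipient of 'offer'). Fronting leaves a gap immediately after 'to':
Who should the auditor agree to offer the diagram to ___?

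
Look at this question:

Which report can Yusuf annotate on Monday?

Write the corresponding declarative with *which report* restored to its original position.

'which report' functions as the direct object of 'annotate'. It moves to the left edge, and the trace sits right after 'annotate':
Which report can Yusuf annotate ___ on Monday?

Yusuf can annotate which report on Monday.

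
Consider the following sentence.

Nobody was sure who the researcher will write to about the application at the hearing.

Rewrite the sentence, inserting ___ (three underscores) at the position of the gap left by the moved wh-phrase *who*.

Underlying clause: The researcher will write to who about the application at the hearing.
The filler 'who' is interpreted as the object of the preposition 'to'. The gap is right after 'to'.

Nobody was sure who the researcher will write to ___ about the application at the hearing.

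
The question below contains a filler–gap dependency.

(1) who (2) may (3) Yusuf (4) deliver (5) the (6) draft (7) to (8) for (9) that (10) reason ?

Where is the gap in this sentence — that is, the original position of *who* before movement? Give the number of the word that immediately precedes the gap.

7

Underlying clause: Yusuf may deliver the draft to who for that reason.
The filler 'who' is interpreted as the object of the preposition 'to' (recipient of 'deliver'). Wh-movement fronts it, leaving a gap right after 'to':
Who may Yusuf deliver the draft to ___ for that reason?
'to' is word 7.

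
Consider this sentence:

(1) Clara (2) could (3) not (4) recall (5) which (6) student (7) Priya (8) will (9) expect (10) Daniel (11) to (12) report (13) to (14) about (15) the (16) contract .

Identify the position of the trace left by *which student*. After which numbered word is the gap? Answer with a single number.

Before movement: Priya will expect Daniel to report to which student about the contract.
'which student' is the object of the preposition 'to'. It moves to the left edge, and the trace sits right after 'to':
Clara could not recall which student Priya will expect Daniel to report to ___ about the contract.
'to' is word 13.

13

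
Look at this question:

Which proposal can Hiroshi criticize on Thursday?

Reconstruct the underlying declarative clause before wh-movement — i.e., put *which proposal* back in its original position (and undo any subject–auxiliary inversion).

The filler 'which proposal' is interpreted as the direct object of 'criticize'. Wh-movement fronts it, leaving a gap right after 'criticize':
Which proposal can Hiroshi criticize ___ on Thursday?

Hiroshi can criticize which proposal on Thursday.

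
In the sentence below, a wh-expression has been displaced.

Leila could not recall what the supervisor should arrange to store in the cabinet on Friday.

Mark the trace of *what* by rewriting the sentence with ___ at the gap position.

Underlying clause: The supervisor should arrange to store what in the cabinet on Friday.
'what' functions as the direct object of 'store'. The gap is right after 'store'.

Leila could not recall what the supervisor should arrange to store ___ in the cabinet on Friday.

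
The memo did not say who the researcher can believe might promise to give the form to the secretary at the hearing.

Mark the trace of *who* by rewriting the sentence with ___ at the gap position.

Before movement: The researcher can believe who might promise to give the form to the secretary at the hearing.
The filler 'who' is interpreted as the subject of the clause embedded under 'believe'. The gap is right after 'believe'.

The memo did not say who the researcher can believe ___ might promise to give the form to the secretary at the hearing.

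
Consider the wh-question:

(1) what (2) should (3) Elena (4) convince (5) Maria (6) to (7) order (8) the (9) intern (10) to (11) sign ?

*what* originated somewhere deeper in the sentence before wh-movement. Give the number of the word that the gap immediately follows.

11

In situ: Elena should convince Maria to order the intern to sign what.
'what' is the direct object of 'sign'. Wh-movement fronts it, leaving a gap right after 'sign':
What should Elena convince Maria to order the intern to sign ___?
'sign' is word 11.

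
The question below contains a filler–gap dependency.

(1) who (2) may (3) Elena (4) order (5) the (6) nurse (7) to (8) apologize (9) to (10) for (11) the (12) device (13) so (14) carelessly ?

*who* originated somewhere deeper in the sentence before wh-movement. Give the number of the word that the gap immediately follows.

Pre-movement form: Elena may order the nurse to apologize to who for the device so carelessly.
'who' is the object of the preposition 'to'. It moves to the left edge, and the trace sits right after 'to':
Who may Elena order the nurse to apologize to ___ for the device so carelessly?
'to' is word 9.

9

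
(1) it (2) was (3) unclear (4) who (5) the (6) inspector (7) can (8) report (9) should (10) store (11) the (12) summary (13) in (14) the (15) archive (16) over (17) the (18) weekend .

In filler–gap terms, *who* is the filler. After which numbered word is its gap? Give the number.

Pre-movement form: The inspector can report who should store the summary in the archive over the weekend.
The filler 'who' is interpreted as the subject of the clause embedded under 'report'. It moves to the left edge, and the trace sits right after 'report':
It was unclear who the inspector can report ___ should store the summary in the archive over the weekend.
'report' is word 8.

8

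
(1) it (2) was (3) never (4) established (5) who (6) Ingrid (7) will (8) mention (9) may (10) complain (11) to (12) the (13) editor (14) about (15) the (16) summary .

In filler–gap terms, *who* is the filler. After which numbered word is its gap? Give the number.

In situ: Ingrid will mention who may complain to the editor about the summary.
'who' is the subject of the clause embedded under 'mention'. It moves to the left edge, and the trace sits right after 'mention':
It was never established who Ingrid will mention ___ may complain to the editor about the summary.
'mention' is word 8.

8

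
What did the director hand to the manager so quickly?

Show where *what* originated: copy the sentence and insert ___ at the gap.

What did the director hand ___ to the manager so quickly?

Underlying clause: The director did hand what to the manager so quickly.
The filler 'what' is interpreted as the direct object of 'hand'. The gap is right after 'hand'.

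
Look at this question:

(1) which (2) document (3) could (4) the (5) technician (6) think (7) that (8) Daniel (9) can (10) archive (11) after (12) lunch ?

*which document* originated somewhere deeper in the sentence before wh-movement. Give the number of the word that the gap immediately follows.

Underlying clause: The technician could think that Daniel can archive which document after lunch.
The filler 'which document' is interpreted as the direct object of 'archive'. It moves to the left edge, and the trace sits right after 'archive':
Which document could the technician think that Daniel can archive ___ after lunch?
'archive' is word 10.

10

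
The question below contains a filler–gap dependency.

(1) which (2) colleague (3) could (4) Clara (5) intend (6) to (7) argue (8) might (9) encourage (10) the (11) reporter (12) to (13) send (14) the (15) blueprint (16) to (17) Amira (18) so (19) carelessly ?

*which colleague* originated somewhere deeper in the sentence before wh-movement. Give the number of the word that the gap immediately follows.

7

In situ: Clara could intend to argue which colleague might encourage the reporter to send the blueprint to Amira so carelessly.
'which colleague' is the subject of the clause embedded under 'argue'. Wh-movement fronts it, leaving a gap right after 'argue':
Which colleague could Clara intend to argue ___ might encourage the reporter to send the blueprint to Amira so carelessly?
'argue' is word 7.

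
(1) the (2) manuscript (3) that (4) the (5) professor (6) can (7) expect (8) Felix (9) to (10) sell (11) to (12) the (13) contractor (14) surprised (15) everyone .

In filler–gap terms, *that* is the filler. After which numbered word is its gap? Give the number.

The filler 'that' is interpreted as the direct object of 'sell'. Fronting leaves a gap immediately after 'sell':
The manuscript that the professor can expect Felix to sell ___ to the contractor surprised everyone.
'sell' is word 10.

10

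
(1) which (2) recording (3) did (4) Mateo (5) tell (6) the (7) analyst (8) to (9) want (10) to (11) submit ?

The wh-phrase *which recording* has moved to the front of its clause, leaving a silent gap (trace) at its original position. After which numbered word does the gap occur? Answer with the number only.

Underlying clause: Mateo did tell the analyst to want to submit which recording.
'which recording' is the direct object of 'submit'. Wh-movement fronts it, leaving a gap right after 'submit':
Which recording did Mateo tell the analyst to want to submit ___?
'submit' is word 11.

11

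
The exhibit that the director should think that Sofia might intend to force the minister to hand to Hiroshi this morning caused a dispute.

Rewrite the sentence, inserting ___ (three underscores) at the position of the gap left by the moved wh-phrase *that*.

The filler 'that' is interpreted as the direct object of 'hand'. The gap is right after 'hand'.

The exhibit that the director should think that Sofia might intend to force the minister to hand ___ to Hiroshi this morning caused a dispute.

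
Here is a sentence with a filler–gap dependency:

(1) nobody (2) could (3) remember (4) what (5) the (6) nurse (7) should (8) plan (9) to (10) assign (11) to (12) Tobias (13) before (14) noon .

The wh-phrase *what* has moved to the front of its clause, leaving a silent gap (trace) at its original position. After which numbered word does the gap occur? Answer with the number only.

10

Underlying clause: The nurse should plan to assign what to Tobias before noon.
'what' is the direct object of 'assign'. Wh-movement fronts it, leaving a gap right after 'assign':
Nobody could remember what the nurse should plan to assign ___ to Tobias before noon.
'assign' is word 10.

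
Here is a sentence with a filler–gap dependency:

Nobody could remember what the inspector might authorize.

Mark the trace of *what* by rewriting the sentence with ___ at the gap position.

In situ: The inspector might authorize what.
The filler 'what' is interpreted as the direct object of 'authorize'. The gap is right after 'authorize'.

Nobody could remember what the inspector might authorize ___.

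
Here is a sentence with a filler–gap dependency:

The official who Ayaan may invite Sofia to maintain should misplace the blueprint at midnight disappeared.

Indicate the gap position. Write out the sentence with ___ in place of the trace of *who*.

'who' is the subject of the clause embedded under 'maintain'. The gap is right after 'maintain'.

The official who Ayaan may invite Sofia to maintain ___ should misplace the blueprint at midnight disappeared.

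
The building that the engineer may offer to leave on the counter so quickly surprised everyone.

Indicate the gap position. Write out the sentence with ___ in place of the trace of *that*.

The building that the engineer may offer to leave ___ on the counter so quickly surprised everyone.

'that' is the direct object of 'leave'. The gap is right after 'leave'.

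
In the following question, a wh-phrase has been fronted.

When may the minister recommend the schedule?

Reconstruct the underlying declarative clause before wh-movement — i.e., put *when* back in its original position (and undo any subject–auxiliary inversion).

The minister may recommend the schedule when.

'when' functions as the temporal adjunct. Fronting leaves a gap immediately after 'schedule':
When may the minister recommend the schedule ___?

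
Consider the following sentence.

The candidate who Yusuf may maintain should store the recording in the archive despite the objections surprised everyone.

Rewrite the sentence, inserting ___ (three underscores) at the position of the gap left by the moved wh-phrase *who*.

'who' functions as the subject of the clause embedded under 'maintain'. The gap is right after 'maintain'.

The candidate who Yusuf may maintain ___ should store the recording in the archive despite the objections surprised everyone.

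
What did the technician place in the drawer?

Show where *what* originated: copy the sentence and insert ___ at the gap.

What did the technician place ___ in the drawer?

Before movement: The technician did place what in the drawer.
'what' is the direct object of 'place'. The gap is right after 'place'.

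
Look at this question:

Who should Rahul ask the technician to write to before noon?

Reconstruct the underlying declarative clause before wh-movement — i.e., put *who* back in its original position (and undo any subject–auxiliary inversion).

The filler 'who' is interpreted as the object of the preposition 'to'. It moves to the left edge, and the trace sits right after 'to':
Who should Rahul ask the technician to write to ___ before noon?

Rahul should ask the technician to write to who before noon.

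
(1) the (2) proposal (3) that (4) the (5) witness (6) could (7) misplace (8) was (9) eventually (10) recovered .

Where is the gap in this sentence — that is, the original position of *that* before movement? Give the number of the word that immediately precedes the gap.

The filler 'that' is interpreted as the direct object of 'misplace'. Fronting leaves a gap immediately after 'misplace':
The proposal that the witness could misplace ___ was eventually recovered.
'misplace' is word 7.

7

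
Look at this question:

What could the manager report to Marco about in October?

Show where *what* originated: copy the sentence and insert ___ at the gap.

Pre-movement form: The manager could report to Marco about what in October.
'what' is the object of the preposition 'about'. The gap is right after 'about'.

What could the manager report to Marco about ___ in October?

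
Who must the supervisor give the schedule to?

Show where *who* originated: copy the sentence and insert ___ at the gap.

Who must the supervisor give the schedule to ___?

Pre-movement form: The supervisor must give the schedule to who.
The filler 'who' is interpreted as the object of the preposition 'to' (recipient of 'give'). The gap is right after 'to'.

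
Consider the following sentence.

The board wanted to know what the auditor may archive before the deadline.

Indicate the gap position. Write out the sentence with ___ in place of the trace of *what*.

Underlying clause: The auditor may archive what before the deadline.
'what' functions as the direct object of 'archive'. The gap is right after 'archive'.

The board wanted to know what the auditor may archive ___ before the deadline.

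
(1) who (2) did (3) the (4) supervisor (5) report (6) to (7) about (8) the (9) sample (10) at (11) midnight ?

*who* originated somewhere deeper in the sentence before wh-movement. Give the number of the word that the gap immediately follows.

6

Before movement: The supervisor did report to who about the sample at midnight.
'who' is the object of the preposition 'to'. Wh-movement fronts it, leaving a gap right after 'to':
Who did the supervisor report to ___ about the sample at midnight?
'to' is word 6.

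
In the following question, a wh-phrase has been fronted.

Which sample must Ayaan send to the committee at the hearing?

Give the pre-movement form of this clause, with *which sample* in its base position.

'which sample' is the direct object of 'send'. Wh-movement fronts it, leaving a gap right after 'send':
Which sample must Ayaan send ___ to the committee at the hearing?

Ayaan must send which sample to the committee at the hearing.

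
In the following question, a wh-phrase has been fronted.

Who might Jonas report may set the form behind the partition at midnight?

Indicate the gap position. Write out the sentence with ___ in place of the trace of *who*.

Before movement: Jonas might report who may set the form behind the partition at midnight.
'who' is the subject of the clause embedded under 'report'. The gap is right after 'report'.

Who might Jonas report ___ may set the form behind the partition at midnight?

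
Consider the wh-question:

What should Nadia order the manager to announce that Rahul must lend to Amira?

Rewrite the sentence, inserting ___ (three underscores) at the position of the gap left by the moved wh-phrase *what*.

What should Nadia order the manager to announce that Rahul must lend ___ to Amira?

Underlying clause: Nadia should order the manager to announce that Rahul must lend what to Amira.
'what' is the direct object of 'lend'. The gap is right after 'lend'.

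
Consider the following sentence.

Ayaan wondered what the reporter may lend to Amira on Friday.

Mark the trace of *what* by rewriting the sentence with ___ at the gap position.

Ayaan wondered what the reporter may lend ___ to Amira on Friday.

In situ: The reporter may lend what to Amira on Friday.
The filler 'what' is interpreted as the direct object of 'lend'. The gap is right after 'lend'.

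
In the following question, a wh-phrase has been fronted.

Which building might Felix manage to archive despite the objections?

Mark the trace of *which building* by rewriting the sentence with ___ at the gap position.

Which building might Felix manage to archive ___ despite the objections?

In situ: Felix might manage to archive which building despite the objections.
The filler 'which building' is interpreted as the direct object of 'archive'. The gap is right after 'archive'.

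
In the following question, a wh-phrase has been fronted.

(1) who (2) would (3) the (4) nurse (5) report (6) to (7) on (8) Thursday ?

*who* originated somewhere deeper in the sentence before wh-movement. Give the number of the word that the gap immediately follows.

Pre-movement form: The nurse would report to who on Thursday.
The filler 'who' is interpreted as the object of the preposition 'to'. Fronting leaves a gap immediately after 'to':
Who would the nurse report to ___ on Thursday?
'to' is word 6.

6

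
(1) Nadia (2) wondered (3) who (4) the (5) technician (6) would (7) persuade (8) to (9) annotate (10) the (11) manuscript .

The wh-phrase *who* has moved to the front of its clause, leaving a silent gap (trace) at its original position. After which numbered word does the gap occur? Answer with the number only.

Pre-movement form: The technician would persuade who to annotate the manuscript.
The filler 'who' is interpreted as the direct object of 'persuade'. Fronting leaves a gap immediately after 'persuade':
Nadia wondered who the technician would persuade ___ to annotate the manuscript.
'persuade' is word 7.

7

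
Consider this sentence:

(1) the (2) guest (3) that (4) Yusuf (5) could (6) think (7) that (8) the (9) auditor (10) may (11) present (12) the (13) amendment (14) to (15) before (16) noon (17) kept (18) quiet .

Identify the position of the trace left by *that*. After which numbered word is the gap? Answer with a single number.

14

'that' functions as the object of the preposition 'to' (recipient of 'present'). Wh-movement fronts it, leaving a gap right after 'to':
The guest that Yusuf could think that the auditor may present the amendment to ___ before noon kept quiet.
'to' is word 14.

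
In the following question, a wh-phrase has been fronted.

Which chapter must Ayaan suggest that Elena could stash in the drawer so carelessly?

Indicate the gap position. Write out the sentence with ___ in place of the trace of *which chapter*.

Pre-movement form: Ayaan must suggest that Elena could stash which chapter in the drawer so carelessly.
The filler 'which chapter' is interpreted as the direct object of 'stash'. The gap is right after 'stash'.

Which chapter must Ayaan suggest that Elena could stash ___ in the drawer so carelessly?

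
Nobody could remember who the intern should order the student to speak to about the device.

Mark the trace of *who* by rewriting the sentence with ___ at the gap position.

Nobody could remember who the intern should order the student to speak to ___ about the device.

In situ: The intern should order the student to speak to who about the device.
'who' is the object of the preposition 'to'. The gap is right after 'to'.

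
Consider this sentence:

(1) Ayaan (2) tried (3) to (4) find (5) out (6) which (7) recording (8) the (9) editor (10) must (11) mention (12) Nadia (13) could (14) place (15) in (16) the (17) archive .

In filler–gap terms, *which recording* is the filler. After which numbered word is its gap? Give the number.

In situ: The editor must mention Nadia could place which recording in the archive.
The filler 'which recording' is interpreted as the direct object of 'place'. It moves to the left edge, and the trace sits right after 'place':
Ayaan tried to find out which recording the editor must mention Nadia could place ___ in the archive.
'place' is word 14.

14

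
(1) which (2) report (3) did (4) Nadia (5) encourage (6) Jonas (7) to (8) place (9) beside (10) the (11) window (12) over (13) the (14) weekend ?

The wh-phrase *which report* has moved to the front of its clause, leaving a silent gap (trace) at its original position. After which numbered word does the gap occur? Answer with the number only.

8

Underlying clause: Nadia did encourage Jonas to place which report beside the window over the weekend.
The filler 'which report' is interpreted as the direct object of 'place'. Fronting leaves a gap immediately after 'place':
Which report did Nadia encourage Jonas to place ___ beside the window over the weekend?
'place' is word 8.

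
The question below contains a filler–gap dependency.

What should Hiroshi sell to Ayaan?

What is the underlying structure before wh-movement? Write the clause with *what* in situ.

Hiroshi should sell what to Ayaan.

The filler 'what' is interpreted as the direct object of 'sell'. Fronting leaves a gap immediately after 'sell':
What should Hiroshi sell ___ to Ayaan?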